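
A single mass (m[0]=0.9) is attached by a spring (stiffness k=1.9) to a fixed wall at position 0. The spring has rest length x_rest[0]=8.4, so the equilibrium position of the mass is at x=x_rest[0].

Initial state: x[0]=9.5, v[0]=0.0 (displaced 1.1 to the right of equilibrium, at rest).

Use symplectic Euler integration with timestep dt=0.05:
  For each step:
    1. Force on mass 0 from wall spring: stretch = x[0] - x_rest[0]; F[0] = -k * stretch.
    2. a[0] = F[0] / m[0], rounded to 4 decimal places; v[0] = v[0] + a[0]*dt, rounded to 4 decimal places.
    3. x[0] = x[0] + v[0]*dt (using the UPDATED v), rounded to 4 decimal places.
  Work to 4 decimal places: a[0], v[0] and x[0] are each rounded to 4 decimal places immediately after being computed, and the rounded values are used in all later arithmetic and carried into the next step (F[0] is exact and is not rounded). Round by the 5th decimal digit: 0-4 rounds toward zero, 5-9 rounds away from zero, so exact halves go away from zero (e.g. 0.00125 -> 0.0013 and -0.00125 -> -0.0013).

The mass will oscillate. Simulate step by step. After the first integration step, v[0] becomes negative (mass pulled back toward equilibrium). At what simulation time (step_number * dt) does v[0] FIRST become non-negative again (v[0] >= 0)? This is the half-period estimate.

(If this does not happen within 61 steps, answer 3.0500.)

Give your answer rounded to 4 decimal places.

Answer: 2.2000

Derivation:
Step 0: x=[9.5000] v=[0.0000]
Step 1: x=[9.4942] v=[-0.1161]
Step 2: x=[9.4826] v=[-0.2316]
Step 3: x=[9.4653] v=[-0.3459]
Step 4: x=[9.4424] v=[-0.4584]
Step 5: x=[9.4140] v=[-0.5684]
Step 6: x=[9.3802] v=[-0.6754]
Step 7: x=[9.3413] v=[-0.7789]
Step 8: x=[9.2974] v=[-0.8783]
Step 9: x=[9.2488] v=[-0.9730]
Step 10: x=[9.1957] v=[-1.0626]
Step 11: x=[9.1384] v=[-1.1466]
Step 12: x=[9.0772] v=[-1.2245]
Step 13: x=[9.0124] v=[-1.2960]
Step 14: x=[8.9444] v=[-1.3606]
Step 15: x=[8.8735] v=[-1.4181]
Step 16: x=[8.8001] v=[-1.4681]
Step 17: x=[8.7246] v=[-1.5103]
Step 18: x=[8.6474] v=[-1.5446]
Step 19: x=[8.5689] v=[-1.5707]
Step 20: x=[8.4895] v=[-1.5885]
Step 21: x=[8.4096] v=[-1.5979]
Step 22: x=[8.3297] v=[-1.5989]
Step 23: x=[8.2501] v=[-1.5915]
Step 24: x=[8.1713] v=[-1.5757]
Step 25: x=[8.0937] v=[-1.5516]
Step 26: x=[8.0177] v=[-1.5193]
Step 27: x=[7.9438] v=[-1.4789]
Step 28: x=[7.8723] v=[-1.4307]
Step 29: x=[7.8036] v=[-1.3750]
Step 30: x=[7.7380] v=[-1.3120]
Step 31: x=[7.6759] v=[-1.2421]
Step 32: x=[7.6176] v=[-1.1657]
Step 33: x=[7.5634] v=[-1.0831]
Step 34: x=[7.5137] v=[-0.9948]
Step 35: x=[7.4686] v=[-0.9012]
Step 36: x=[7.4285] v=[-0.8029]
Step 37: x=[7.3935] v=[-0.7004]
Step 38: x=[7.3638] v=[-0.5942]
Step 39: x=[7.3396] v=[-0.4848]
Step 40: x=[7.3210] v=[-0.3729]
Step 41: x=[7.3081] v=[-0.2590]
Step 42: x=[7.3009] v=[-0.1437]
Step 43: x=[7.2995] v=[-0.0277]
Step 44: x=[7.3039] v=[0.0885]
First v>=0 after going negative at step 44, time=2.2000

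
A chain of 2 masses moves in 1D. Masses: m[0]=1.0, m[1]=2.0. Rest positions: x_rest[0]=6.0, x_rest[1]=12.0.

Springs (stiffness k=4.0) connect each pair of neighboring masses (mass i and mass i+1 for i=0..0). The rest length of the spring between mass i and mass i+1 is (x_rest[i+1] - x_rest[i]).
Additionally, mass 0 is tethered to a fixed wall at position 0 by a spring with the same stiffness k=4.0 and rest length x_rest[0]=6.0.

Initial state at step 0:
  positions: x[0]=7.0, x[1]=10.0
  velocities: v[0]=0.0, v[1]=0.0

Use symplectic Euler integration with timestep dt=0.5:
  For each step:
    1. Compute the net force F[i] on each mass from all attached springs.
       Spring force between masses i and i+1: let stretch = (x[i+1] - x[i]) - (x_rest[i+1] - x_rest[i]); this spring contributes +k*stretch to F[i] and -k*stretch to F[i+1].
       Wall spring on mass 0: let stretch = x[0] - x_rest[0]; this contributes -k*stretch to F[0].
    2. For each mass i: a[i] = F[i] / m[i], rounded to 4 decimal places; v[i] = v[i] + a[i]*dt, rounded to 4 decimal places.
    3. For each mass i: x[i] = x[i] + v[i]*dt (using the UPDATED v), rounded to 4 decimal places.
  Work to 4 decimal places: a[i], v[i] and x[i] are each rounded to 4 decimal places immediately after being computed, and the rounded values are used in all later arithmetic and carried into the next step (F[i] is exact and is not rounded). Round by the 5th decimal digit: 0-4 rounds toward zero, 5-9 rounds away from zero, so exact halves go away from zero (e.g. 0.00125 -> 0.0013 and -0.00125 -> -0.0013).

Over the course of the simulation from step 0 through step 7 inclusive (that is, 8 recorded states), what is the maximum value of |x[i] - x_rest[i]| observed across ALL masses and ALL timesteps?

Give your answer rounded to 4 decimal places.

Answer: 3.4844

Derivation:
Step 0: x=[7.0000 10.0000] v=[0.0000 0.0000]
Step 1: x=[3.0000 11.5000] v=[-8.0000 3.0000]
Step 2: x=[4.5000 11.7500] v=[3.0000 0.5000]
Step 3: x=[8.7500 11.3750] v=[8.5000 -0.7500]
Step 4: x=[6.8750 12.6875] v=[-3.7500 2.6250]
Step 5: x=[3.9375 14.0938] v=[-5.8750 2.8125]
Step 6: x=[7.2188 13.4219] v=[6.5626 -1.3438]
Step 7: x=[9.4844 12.6485] v=[4.5312 -1.5469]
Max displacement = 3.4844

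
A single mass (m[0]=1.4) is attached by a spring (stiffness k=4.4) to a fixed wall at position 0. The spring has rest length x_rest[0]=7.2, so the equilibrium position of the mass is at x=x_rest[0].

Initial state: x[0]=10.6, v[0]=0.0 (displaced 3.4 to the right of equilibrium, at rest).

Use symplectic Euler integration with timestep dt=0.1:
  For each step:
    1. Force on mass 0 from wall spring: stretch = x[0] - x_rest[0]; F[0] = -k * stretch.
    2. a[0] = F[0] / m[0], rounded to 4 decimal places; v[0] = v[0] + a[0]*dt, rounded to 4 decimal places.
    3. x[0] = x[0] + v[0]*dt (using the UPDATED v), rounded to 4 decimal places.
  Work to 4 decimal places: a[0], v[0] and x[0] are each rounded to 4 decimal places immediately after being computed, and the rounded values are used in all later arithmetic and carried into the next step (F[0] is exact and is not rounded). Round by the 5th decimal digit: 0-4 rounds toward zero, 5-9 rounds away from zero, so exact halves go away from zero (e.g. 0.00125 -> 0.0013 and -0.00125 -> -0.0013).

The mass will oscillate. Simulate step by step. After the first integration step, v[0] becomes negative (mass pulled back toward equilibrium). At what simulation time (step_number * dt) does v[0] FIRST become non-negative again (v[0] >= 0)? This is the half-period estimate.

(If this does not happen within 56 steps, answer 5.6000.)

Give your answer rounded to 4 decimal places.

Step 0: x=[10.6000] v=[0.0000]
Step 1: x=[10.4931] v=[-1.0686]
Step 2: x=[10.2827] v=[-2.1036]
Step 3: x=[9.9755] v=[-3.0725]
Step 4: x=[9.5810] v=[-3.9448]
Step 5: x=[9.1117] v=[-4.6931]
Step 6: x=[8.5823] v=[-5.2939]
Step 7: x=[8.0095] v=[-5.7283]
Step 8: x=[7.4112] v=[-5.9827]
Step 9: x=[6.8063] v=[-6.0491]
Step 10: x=[6.2138] v=[-5.9254]
Step 11: x=[5.6523] v=[-5.6155]
Step 12: x=[5.1394] v=[-5.1291]
Step 13: x=[4.6913] v=[-4.4815]
Step 14: x=[4.3220] v=[-3.6931]
Step 15: x=[4.0431] v=[-2.7886]
Step 16: x=[3.8635] v=[-1.7964]
Step 17: x=[3.7887] v=[-0.7478]
Step 18: x=[3.8211] v=[0.3243]
First v>=0 after going negative at step 18, time=1.8000

Answer: 1.8000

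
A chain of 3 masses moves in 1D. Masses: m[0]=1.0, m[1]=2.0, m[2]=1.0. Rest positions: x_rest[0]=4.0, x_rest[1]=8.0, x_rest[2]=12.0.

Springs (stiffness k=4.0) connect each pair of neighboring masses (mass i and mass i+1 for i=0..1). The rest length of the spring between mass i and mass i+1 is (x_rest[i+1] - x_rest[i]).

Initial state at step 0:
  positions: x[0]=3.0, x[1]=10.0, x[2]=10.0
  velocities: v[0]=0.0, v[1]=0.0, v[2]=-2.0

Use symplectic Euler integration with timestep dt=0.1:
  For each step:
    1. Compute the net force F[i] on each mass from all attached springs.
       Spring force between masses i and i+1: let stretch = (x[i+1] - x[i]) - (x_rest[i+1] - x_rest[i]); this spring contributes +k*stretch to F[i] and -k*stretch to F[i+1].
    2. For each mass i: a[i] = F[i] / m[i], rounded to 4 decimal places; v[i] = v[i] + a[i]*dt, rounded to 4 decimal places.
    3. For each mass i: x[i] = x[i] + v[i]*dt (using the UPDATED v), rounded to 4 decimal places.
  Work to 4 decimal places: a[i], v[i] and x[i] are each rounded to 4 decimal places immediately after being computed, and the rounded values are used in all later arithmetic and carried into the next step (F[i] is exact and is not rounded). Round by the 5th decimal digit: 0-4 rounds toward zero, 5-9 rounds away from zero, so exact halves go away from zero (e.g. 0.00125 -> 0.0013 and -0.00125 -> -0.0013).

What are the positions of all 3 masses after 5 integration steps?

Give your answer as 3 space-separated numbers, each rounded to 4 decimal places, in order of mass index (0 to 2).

Answer: 4.4563 8.1941 11.1555

Derivation:
Step 0: x=[3.0000 10.0000 10.0000] v=[0.0000 0.0000 -2.0000]
Step 1: x=[3.1200 9.8600 9.9600] v=[1.2000 -1.4000 -0.4000]
Step 2: x=[3.3496 9.5872 10.0760] v=[2.2960 -2.7280 1.1600]
Step 3: x=[3.6687 9.1994 10.3325] v=[3.1910 -3.8778 2.5645]
Step 4: x=[4.0490 8.7237 10.7036] v=[3.8033 -4.7573 3.7113]
Step 5: x=[4.4563 8.1941 11.1555] v=[4.0732 -5.2963 4.5193]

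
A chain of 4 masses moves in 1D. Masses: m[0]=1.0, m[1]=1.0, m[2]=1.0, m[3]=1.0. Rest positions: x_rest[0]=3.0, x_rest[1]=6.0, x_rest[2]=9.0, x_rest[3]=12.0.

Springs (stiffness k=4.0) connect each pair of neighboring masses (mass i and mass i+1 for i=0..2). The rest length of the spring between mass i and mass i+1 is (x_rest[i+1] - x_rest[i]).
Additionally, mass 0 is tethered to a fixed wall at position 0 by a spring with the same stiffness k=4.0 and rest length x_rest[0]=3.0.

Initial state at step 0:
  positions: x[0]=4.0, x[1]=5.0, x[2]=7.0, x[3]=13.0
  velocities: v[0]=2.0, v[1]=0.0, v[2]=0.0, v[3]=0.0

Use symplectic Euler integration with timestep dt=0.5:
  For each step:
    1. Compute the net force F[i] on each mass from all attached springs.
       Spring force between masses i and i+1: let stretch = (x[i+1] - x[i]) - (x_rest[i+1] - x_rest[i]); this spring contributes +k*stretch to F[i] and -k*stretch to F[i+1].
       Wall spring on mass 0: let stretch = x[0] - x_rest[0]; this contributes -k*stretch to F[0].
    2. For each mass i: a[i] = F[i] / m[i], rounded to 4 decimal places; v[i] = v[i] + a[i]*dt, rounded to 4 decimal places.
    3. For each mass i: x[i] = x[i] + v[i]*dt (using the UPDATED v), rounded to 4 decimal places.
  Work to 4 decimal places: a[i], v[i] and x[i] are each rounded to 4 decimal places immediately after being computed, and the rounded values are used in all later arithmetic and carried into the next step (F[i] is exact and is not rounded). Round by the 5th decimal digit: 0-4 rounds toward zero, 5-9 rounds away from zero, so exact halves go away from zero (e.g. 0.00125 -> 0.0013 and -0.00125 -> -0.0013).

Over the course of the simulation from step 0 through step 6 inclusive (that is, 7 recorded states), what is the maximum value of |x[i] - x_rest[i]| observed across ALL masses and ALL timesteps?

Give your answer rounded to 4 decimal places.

Step 0: x=[4.0000 5.0000 7.0000 13.0000] v=[2.0000 0.0000 0.0000 0.0000]
Step 1: x=[2.0000 6.0000 11.0000 10.0000] v=[-4.0000 2.0000 8.0000 -6.0000]
Step 2: x=[2.0000 8.0000 9.0000 11.0000] v=[0.0000 4.0000 -4.0000 2.0000]
Step 3: x=[6.0000 5.0000 8.0000 13.0000] v=[8.0000 -6.0000 -2.0000 4.0000]
Step 4: x=[3.0000 6.0000 9.0000 13.0000] v=[-6.0000 2.0000 2.0000 0.0000]
Step 5: x=[0.0000 7.0000 11.0000 12.0000] v=[-6.0000 2.0000 4.0000 -2.0000]
Step 6: x=[4.0000 5.0000 10.0000 13.0000] v=[8.0000 -4.0000 -2.0000 2.0000]
Max displacement = 3.0000

Answer: 3.0000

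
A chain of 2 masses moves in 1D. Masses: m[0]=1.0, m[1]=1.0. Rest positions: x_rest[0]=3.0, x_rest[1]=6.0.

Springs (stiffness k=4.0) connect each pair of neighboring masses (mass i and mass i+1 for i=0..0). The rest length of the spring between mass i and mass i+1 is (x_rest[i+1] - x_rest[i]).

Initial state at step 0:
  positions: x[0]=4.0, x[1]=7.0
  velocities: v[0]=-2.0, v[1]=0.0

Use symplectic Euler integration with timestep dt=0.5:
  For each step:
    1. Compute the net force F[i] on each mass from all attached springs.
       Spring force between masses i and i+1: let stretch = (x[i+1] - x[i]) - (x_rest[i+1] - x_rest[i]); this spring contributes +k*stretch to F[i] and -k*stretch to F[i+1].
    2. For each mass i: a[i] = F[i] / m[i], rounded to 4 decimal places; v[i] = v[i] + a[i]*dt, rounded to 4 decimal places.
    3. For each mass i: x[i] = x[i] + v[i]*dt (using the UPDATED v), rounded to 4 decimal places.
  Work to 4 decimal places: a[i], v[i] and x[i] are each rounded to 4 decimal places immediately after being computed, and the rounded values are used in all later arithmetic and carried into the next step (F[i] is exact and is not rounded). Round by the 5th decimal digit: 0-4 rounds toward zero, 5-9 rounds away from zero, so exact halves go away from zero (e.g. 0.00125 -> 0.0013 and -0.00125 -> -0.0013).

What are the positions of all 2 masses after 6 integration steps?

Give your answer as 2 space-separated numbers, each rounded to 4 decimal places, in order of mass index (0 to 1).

Step 0: x=[4.0000 7.0000] v=[-2.0000 0.0000]
Step 1: x=[3.0000 7.0000] v=[-2.0000 0.0000]
Step 2: x=[3.0000 6.0000] v=[0.0000 -2.0000]
Step 3: x=[3.0000 5.0000] v=[0.0000 -2.0000]
Step 4: x=[2.0000 5.0000] v=[-2.0000 0.0000]
Step 5: x=[1.0000 5.0000] v=[-2.0000 0.0000]
Step 6: x=[1.0000 4.0000] v=[0.0000 -2.0000]

Answer: 1.0000 4.0000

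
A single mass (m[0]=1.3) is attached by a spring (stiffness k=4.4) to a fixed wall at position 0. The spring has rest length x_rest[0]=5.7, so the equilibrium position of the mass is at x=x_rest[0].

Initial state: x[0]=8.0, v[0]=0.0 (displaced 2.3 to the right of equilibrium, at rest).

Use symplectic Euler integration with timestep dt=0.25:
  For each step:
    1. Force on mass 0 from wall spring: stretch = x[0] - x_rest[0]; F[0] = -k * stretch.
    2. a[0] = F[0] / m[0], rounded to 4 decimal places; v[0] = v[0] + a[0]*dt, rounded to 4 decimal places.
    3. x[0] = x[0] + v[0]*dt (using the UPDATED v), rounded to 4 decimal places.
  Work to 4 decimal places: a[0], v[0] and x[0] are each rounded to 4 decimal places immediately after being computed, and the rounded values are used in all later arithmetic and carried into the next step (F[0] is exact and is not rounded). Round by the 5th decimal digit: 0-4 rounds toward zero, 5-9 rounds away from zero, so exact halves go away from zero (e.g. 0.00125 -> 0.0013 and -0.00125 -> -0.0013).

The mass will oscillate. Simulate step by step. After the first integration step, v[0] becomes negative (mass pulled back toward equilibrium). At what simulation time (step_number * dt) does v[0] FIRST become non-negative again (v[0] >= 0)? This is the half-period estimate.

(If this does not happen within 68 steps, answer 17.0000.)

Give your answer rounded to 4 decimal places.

Answer: 1.7500

Derivation:
Step 0: x=[8.0000] v=[0.0000]
Step 1: x=[7.5135] v=[-1.9462]
Step 2: x=[6.6433] v=[-3.4807]
Step 3: x=[5.5736] v=[-4.2789]
Step 4: x=[4.5306] v=[-4.1720]
Step 5: x=[3.7350] v=[-3.1825]
Step 6: x=[3.3551] v=[-1.5198]
Step 7: x=[3.4712] v=[0.4644]
First v>=0 after going negative at step 7, time=1.7500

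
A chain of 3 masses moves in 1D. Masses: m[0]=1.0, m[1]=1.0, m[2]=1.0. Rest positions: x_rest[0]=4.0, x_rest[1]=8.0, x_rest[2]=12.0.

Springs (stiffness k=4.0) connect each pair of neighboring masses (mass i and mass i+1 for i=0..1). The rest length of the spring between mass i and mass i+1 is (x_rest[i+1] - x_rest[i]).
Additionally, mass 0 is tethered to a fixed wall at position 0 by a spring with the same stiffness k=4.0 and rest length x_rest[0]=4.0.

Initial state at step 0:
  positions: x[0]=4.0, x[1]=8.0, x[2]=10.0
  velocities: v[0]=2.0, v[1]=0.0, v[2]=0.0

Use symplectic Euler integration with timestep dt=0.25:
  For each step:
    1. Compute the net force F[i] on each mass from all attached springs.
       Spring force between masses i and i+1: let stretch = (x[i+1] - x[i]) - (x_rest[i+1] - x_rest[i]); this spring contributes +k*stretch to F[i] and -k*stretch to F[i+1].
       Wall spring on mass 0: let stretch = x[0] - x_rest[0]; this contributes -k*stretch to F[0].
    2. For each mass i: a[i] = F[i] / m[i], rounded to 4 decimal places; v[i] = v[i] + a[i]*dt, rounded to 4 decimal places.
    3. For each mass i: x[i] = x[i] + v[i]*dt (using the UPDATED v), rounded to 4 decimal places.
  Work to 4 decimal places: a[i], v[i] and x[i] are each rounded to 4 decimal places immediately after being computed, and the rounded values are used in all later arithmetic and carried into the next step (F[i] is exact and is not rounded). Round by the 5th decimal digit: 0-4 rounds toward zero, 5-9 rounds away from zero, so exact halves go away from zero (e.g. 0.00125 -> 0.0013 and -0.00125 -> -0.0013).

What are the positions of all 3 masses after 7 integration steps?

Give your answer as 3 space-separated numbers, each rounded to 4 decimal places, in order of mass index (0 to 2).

Step 0: x=[4.0000 8.0000 10.0000] v=[2.0000 0.0000 0.0000]
Step 1: x=[4.5000 7.5000 10.5000] v=[2.0000 -2.0000 2.0000]
Step 2: x=[4.6250 7.0000 11.2500] v=[0.5000 -2.0000 3.0000]
Step 3: x=[4.1875 6.9688 11.9375] v=[-1.7500 -0.1250 2.7500]
Step 4: x=[3.3985 7.4844 12.3828] v=[-3.1562 2.0624 1.7813]
Step 5: x=[2.7813 8.2031 12.6035] v=[-2.4688 2.8749 0.8829]
Step 6: x=[2.8242 8.6665 12.7241] v=[0.1717 1.8535 0.4825]
Step 7: x=[3.6217 8.6837 12.8303] v=[3.1898 0.0688 0.4249]

Answer: 3.6217 8.6837 12.8303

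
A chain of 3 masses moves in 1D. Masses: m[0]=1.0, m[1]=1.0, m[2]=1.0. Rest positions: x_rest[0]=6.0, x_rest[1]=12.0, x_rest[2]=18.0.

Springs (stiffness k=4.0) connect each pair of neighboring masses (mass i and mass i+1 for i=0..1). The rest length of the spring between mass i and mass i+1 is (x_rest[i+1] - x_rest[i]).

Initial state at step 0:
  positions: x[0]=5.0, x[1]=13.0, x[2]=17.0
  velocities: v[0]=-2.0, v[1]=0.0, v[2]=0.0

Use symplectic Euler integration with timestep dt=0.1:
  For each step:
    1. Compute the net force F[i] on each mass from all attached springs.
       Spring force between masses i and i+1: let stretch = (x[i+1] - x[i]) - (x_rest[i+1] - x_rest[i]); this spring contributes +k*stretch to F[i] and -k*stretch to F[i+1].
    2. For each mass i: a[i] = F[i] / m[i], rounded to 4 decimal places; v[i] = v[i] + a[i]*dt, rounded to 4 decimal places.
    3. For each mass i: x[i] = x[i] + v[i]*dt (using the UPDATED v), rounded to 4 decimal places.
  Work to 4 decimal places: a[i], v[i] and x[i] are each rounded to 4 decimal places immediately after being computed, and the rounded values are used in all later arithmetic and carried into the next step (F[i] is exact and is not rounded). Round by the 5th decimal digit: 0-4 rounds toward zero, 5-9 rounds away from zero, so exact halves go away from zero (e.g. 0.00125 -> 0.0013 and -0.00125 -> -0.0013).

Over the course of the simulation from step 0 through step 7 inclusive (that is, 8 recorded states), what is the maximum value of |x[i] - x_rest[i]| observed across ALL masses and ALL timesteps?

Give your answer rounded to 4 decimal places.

Answer: 1.8413

Derivation:
Step 0: x=[5.0000 13.0000 17.0000] v=[-2.0000 0.0000 0.0000]
Step 1: x=[4.8800 12.8400 17.0800] v=[-1.2000 -1.6000 0.8000]
Step 2: x=[4.8384 12.5312 17.2304] v=[-0.4160 -3.0880 1.5040]
Step 3: x=[4.8645 12.1027 17.4328] v=[0.2611 -4.2854 2.0243]
Step 4: x=[4.9401 11.5978 17.6620] v=[0.7564 -5.0486 2.2923]
Step 5: x=[5.0421 11.0692 17.8887] v=[1.0195 -5.2860 2.2666]
Step 6: x=[5.1451 10.5723 18.0826] v=[1.0303 -4.9690 1.9388]
Step 7: x=[5.2252 10.1587 18.2161] v=[0.8012 -4.1358 1.3347]
Max displacement = 1.8413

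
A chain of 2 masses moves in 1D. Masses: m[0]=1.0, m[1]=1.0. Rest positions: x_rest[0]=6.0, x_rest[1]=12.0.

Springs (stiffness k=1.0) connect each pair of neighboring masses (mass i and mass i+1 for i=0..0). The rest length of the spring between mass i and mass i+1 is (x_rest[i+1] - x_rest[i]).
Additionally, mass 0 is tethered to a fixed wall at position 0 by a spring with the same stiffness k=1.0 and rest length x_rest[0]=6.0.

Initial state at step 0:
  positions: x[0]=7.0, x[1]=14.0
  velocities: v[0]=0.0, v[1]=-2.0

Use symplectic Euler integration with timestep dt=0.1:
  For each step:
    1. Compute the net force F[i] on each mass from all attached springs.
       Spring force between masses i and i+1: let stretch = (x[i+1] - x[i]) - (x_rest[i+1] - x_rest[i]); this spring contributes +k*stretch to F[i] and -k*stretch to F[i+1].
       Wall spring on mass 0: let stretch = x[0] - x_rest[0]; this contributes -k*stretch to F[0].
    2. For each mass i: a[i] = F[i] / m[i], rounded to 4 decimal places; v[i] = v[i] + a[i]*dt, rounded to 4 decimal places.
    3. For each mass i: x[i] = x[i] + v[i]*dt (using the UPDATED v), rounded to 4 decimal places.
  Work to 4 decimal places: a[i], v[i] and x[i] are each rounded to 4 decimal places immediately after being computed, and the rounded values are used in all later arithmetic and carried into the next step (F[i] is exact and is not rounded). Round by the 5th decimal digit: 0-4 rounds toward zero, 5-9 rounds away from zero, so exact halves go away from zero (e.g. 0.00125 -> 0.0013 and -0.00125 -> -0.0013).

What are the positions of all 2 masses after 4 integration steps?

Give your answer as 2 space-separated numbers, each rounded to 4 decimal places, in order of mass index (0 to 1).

Step 0: x=[7.0000 14.0000] v=[0.0000 -2.0000]
Step 1: x=[7.0000 13.7900] v=[0.0000 -2.1000]
Step 2: x=[6.9979 13.5721] v=[-0.0210 -2.1790]
Step 3: x=[6.9916 13.3485] v=[-0.0634 -2.2364]
Step 4: x=[6.9789 13.1213] v=[-0.1269 -2.2721]

Answer: 6.9789 13.1213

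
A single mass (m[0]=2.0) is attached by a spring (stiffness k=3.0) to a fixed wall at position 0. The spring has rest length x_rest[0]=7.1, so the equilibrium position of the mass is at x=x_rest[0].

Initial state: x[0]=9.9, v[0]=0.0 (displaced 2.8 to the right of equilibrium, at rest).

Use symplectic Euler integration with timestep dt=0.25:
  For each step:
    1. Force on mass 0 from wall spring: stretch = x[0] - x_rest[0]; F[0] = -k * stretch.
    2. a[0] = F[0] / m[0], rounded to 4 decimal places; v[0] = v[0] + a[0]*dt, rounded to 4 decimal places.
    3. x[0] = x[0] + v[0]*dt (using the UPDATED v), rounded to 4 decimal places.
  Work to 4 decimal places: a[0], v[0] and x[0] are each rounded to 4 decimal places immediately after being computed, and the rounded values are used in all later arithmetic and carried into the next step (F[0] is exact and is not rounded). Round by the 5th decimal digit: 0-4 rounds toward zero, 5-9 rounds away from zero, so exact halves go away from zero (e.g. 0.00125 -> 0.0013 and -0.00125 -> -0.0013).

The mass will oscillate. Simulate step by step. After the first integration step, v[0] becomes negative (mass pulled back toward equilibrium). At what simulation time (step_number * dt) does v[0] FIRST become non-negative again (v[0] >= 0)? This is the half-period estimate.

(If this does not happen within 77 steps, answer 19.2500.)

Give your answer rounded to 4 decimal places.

Answer: 2.7500

Derivation:
Step 0: x=[9.9000] v=[0.0000]
Step 1: x=[9.6375] v=[-1.0500]
Step 2: x=[9.1371] v=[-2.0016]
Step 3: x=[8.4457] v=[-2.7655]
Step 4: x=[7.6282] v=[-3.2702]
Step 5: x=[6.7611] v=[-3.4683]
Step 6: x=[5.9258] v=[-3.3412]
Step 7: x=[5.2006] v=[-2.9009]
Step 8: x=[4.6535] v=[-2.1886]
Step 9: x=[4.3357] v=[-1.2712]
Step 10: x=[4.2771] v=[-0.2346]
Step 11: x=[4.4831] v=[0.8240]
First v>=0 after going negative at step 11, time=2.7500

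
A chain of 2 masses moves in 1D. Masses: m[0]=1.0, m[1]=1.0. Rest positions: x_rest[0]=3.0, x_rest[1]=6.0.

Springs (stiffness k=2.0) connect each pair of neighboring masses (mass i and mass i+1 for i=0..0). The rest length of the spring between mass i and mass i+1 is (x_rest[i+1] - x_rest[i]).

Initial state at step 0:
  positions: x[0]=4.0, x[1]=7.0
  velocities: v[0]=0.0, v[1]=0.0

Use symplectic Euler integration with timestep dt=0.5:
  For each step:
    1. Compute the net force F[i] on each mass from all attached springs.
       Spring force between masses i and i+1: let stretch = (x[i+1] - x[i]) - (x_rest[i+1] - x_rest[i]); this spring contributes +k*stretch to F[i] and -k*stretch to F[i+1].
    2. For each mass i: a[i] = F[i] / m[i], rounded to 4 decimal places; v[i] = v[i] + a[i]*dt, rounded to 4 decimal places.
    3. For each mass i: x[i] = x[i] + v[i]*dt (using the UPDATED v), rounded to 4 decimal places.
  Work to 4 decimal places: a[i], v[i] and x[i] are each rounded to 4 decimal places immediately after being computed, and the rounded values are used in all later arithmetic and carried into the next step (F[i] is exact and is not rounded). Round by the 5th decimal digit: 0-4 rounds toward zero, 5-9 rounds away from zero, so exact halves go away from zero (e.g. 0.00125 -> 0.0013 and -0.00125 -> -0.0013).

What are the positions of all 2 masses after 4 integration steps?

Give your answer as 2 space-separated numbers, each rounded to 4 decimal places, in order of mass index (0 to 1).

Step 0: x=[4.0000 7.0000] v=[0.0000 0.0000]
Step 1: x=[4.0000 7.0000] v=[0.0000 0.0000]
Step 2: x=[4.0000 7.0000] v=[0.0000 0.0000]
Step 3: x=[4.0000 7.0000] v=[0.0000 0.0000]
Step 4: x=[4.0000 7.0000] v=[0.0000 0.0000]

Answer: 4.0000 7.0000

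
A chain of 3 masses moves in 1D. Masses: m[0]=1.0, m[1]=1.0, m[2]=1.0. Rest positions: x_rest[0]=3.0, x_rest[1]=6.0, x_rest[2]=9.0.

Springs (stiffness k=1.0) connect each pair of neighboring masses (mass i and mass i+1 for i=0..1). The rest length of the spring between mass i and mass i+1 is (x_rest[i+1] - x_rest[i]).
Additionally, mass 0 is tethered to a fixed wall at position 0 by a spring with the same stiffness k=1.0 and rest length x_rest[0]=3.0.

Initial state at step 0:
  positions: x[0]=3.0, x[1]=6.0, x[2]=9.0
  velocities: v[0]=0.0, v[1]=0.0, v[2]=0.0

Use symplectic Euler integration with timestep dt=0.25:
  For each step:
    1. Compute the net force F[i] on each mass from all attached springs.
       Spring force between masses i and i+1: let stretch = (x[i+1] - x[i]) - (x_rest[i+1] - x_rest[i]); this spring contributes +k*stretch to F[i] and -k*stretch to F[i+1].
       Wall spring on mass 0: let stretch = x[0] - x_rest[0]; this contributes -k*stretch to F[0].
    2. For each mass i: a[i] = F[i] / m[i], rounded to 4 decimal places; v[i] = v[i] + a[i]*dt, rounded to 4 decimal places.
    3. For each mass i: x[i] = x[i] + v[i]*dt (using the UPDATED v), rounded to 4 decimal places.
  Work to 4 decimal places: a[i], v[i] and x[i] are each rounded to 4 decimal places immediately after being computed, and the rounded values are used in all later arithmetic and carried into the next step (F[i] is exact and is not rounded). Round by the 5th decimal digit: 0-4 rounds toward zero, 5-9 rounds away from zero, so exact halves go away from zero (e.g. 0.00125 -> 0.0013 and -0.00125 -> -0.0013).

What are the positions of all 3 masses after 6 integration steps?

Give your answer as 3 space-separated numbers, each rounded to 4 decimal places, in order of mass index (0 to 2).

Answer: 3.0000 6.0000 9.0000

Derivation:
Step 0: x=[3.0000 6.0000 9.0000] v=[0.0000 0.0000 0.0000]
Step 1: x=[3.0000 6.0000 9.0000] v=[0.0000 0.0000 0.0000]
Step 2: x=[3.0000 6.0000 9.0000] v=[0.0000 0.0000 0.0000]
Step 3: x=[3.0000 6.0000 9.0000] v=[0.0000 0.0000 0.0000]
Step 4: x=[3.0000 6.0000 9.0000] v=[0.0000 0.0000 0.0000]
Step 5: x=[3.0000 6.0000 9.0000] v=[0.0000 0.0000 0.0000]
Step 6: x=[3.0000 6.0000 9.0000] v=[0.0000 0.0000 0.0000]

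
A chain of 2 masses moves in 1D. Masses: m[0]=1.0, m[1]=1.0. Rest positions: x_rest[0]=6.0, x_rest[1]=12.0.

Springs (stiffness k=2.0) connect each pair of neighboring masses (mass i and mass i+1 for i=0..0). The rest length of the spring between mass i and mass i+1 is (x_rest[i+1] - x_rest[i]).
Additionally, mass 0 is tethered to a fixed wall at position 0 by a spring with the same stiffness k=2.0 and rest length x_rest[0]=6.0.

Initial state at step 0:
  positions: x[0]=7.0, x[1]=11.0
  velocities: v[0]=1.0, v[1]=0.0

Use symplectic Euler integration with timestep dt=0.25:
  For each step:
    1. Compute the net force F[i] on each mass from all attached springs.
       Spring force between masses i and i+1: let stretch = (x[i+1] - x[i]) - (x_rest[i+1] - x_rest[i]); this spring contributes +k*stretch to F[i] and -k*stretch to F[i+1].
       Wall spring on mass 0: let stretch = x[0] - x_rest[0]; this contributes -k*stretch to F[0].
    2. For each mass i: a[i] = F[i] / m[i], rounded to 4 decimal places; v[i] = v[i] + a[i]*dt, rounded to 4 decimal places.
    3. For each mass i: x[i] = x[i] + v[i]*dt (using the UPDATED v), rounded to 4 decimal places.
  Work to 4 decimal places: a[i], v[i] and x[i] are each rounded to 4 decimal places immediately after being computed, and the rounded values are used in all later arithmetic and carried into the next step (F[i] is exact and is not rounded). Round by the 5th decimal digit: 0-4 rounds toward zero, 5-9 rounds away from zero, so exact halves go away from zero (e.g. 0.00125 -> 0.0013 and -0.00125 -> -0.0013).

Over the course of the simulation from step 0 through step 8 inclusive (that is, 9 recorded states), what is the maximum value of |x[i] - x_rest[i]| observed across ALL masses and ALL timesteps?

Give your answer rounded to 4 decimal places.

Answer: 1.1352

Derivation:
Step 0: x=[7.0000 11.0000] v=[1.0000 0.0000]
Step 1: x=[6.8750 11.2500] v=[-0.5000 1.0000]
Step 2: x=[6.4375 11.7031] v=[-1.7500 1.8125]
Step 3: x=[5.8535 12.2480] v=[-2.3360 2.1797]
Step 4: x=[5.3371 12.7436] v=[-2.0655 1.9825]
Step 5: x=[5.0794 13.0634] v=[-1.0308 1.2793]
Step 6: x=[5.1848 13.1352] v=[0.4215 0.2873]
Step 7: x=[5.6359 12.9632] v=[1.8043 -0.6879]
Step 8: x=[6.2984 12.6253] v=[2.6500 -1.3516]
Max displacement = 1.1352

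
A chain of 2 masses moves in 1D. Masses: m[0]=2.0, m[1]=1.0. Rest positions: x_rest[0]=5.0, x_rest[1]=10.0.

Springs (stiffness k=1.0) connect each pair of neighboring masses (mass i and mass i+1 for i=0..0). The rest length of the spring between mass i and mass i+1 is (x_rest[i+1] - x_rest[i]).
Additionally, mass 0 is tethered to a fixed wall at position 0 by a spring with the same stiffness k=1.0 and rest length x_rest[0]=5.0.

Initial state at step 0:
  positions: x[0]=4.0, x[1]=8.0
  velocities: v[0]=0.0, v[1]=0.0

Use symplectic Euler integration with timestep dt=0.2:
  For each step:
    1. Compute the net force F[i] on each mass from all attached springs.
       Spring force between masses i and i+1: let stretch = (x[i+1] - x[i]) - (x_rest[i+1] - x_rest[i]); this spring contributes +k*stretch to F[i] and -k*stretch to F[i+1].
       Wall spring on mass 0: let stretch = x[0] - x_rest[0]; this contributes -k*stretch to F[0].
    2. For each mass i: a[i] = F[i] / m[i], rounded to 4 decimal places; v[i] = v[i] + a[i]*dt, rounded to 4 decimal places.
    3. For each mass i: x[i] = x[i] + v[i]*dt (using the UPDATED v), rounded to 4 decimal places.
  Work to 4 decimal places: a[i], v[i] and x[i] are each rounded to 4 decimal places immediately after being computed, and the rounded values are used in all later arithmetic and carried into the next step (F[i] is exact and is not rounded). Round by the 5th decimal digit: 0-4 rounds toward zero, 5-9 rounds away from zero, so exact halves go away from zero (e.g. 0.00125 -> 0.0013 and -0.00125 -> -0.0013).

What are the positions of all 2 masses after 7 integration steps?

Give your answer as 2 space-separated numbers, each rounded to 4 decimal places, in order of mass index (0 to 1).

Answer: 4.0881 8.9377

Derivation:
Step 0: x=[4.0000 8.0000] v=[0.0000 0.0000]
Step 1: x=[4.0000 8.0400] v=[0.0000 0.2000]
Step 2: x=[4.0008 8.1184] v=[0.0040 0.3920]
Step 3: x=[4.0039 8.2321] v=[0.0157 0.5685]
Step 4: x=[4.0115 8.3767] v=[0.0381 0.7229]
Step 5: x=[4.0262 8.5467] v=[0.0735 0.8499]
Step 6: x=[4.0508 8.7359] v=[0.1229 0.9458]
Step 7: x=[4.0881 8.9377] v=[0.1863 1.0088]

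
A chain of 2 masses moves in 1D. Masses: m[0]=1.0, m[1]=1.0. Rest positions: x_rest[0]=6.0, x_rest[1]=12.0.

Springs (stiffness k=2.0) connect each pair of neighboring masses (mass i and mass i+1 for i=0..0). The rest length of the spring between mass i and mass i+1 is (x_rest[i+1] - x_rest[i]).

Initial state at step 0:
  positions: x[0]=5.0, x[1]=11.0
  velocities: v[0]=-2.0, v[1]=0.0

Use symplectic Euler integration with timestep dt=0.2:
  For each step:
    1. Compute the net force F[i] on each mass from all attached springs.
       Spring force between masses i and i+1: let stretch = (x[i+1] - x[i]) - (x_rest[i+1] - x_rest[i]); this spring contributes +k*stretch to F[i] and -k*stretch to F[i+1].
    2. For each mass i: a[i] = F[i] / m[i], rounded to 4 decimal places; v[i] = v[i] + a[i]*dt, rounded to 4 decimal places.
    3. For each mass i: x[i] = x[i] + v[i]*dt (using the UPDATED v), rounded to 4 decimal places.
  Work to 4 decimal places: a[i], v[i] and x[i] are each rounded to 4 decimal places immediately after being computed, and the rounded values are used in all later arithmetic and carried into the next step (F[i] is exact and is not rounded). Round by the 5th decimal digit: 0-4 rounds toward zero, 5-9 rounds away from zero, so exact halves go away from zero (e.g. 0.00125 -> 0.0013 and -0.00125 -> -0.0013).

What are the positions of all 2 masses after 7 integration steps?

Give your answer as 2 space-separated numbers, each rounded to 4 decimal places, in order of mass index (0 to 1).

Answer: 3.4382 9.7618

Derivation:
Step 0: x=[5.0000 11.0000] v=[-2.0000 0.0000]
Step 1: x=[4.6000 11.0000] v=[-2.0000 0.0000]
Step 2: x=[4.2320 10.9680] v=[-1.8400 -0.1600]
Step 3: x=[3.9229 10.8771] v=[-1.5456 -0.4544]
Step 4: x=[3.6901 10.7099] v=[-1.1639 -0.8361]
Step 5: x=[3.5389 10.4611] v=[-0.7560 -1.2440]
Step 6: x=[3.4615 10.1385] v=[-0.3871 -1.6129]
Step 7: x=[3.4382 9.7618] v=[-0.1163 -1.8837]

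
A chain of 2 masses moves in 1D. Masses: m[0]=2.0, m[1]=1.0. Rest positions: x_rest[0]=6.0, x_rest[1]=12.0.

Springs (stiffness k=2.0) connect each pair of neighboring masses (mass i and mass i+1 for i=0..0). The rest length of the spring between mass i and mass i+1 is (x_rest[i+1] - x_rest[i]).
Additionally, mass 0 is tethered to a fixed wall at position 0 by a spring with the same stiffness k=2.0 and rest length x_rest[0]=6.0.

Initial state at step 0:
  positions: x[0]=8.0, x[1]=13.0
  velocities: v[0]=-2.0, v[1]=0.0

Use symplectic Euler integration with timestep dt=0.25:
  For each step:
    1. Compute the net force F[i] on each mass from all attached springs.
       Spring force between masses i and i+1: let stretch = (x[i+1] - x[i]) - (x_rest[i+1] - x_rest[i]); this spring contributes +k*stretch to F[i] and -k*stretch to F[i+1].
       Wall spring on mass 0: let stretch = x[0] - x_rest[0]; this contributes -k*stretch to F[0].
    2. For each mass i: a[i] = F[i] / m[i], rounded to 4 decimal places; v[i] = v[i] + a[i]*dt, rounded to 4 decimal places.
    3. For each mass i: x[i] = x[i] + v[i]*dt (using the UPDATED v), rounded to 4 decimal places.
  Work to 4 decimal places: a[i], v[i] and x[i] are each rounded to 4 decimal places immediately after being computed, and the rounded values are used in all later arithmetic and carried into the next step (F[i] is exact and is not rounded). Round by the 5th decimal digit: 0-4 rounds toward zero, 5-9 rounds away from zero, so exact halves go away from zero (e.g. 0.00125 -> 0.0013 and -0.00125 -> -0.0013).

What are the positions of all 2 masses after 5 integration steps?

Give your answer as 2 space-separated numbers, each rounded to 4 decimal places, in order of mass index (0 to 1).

Step 0: x=[8.0000 13.0000] v=[-2.0000 0.0000]
Step 1: x=[7.3125 13.1250] v=[-2.7500 0.5000]
Step 2: x=[6.5313 13.2735] v=[-3.1250 0.5938]
Step 3: x=[5.7632 13.3292] v=[-3.0723 0.2227]
Step 4: x=[5.1078 13.1891] v=[-2.6216 -0.5603]
Step 5: x=[4.6383 12.7889] v=[-1.8782 -1.6010]

Answer: 4.6383 12.7889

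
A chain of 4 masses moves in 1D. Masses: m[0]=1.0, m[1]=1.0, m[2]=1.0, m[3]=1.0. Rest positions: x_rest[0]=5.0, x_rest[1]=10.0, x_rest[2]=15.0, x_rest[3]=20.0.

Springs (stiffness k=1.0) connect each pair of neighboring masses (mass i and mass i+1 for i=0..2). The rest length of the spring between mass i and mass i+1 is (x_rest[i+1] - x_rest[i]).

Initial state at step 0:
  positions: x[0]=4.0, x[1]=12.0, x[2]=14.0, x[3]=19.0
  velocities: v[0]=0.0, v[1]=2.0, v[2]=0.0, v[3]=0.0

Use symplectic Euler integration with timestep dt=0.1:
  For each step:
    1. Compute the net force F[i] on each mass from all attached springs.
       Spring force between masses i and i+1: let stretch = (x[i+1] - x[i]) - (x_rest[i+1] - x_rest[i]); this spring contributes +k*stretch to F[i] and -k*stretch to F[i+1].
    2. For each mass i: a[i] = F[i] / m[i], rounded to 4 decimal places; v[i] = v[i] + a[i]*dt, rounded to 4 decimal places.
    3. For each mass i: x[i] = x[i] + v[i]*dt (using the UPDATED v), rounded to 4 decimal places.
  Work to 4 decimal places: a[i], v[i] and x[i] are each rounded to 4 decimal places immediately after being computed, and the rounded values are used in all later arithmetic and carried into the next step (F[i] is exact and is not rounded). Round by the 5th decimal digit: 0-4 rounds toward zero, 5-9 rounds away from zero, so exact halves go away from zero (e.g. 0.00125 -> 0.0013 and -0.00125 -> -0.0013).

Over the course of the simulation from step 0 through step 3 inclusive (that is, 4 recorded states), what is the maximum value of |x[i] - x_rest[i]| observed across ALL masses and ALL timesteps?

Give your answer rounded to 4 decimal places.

Step 0: x=[4.0000 12.0000 14.0000 19.0000] v=[0.0000 2.0000 0.0000 0.0000]
Step 1: x=[4.0300 12.1400 14.0300 19.0000] v=[0.3000 1.4000 0.3000 0.0000]
Step 2: x=[4.0911 12.2178 14.0908 19.0003] v=[0.6110 0.7780 0.6080 0.0030]
Step 3: x=[4.1835 12.2331 14.1820 19.0015] v=[0.9237 0.1526 0.9117 0.0121]
Max displacement = 2.2331

Answer: 2.2331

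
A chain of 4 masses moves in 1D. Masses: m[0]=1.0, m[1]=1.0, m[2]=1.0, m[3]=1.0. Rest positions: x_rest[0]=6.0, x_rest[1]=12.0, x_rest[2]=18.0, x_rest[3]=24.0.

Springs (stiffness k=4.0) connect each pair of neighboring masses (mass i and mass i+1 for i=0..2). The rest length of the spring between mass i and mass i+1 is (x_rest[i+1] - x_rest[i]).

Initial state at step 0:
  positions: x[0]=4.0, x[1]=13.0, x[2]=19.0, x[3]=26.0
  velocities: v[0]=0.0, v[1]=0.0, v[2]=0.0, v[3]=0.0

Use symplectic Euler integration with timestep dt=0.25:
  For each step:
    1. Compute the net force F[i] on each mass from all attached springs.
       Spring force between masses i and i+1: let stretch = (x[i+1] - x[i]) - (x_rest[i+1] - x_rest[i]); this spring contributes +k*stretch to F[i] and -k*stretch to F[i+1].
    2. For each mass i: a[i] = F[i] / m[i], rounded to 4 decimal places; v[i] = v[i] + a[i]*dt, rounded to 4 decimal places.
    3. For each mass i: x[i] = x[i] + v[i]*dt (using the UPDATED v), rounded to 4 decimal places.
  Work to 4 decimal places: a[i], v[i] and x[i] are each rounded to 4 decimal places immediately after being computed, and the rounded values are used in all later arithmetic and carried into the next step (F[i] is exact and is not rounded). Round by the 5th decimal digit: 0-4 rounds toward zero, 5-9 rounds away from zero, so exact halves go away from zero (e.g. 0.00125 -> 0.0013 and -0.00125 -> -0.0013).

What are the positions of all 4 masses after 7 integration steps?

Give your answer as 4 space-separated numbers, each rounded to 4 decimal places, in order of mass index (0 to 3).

Step 0: x=[4.0000 13.0000 19.0000 26.0000] v=[0.0000 0.0000 0.0000 0.0000]
Step 1: x=[4.7500 12.2500 19.2500 25.7500] v=[3.0000 -3.0000 1.0000 -1.0000]
Step 2: x=[5.8750 11.3750 19.3750 25.3750] v=[4.5000 -3.5000 0.5000 -1.5000]
Step 3: x=[6.8750 11.1250 19.0000 25.0000] v=[4.0000 -1.0000 -1.5000 -1.5000]
Step 4: x=[7.4375 11.7813 18.1563 24.6250] v=[2.2500 2.6250 -3.3750 -1.5000]
Step 5: x=[7.5860 12.9454 17.3360 24.1328] v=[0.5938 4.6562 -3.2813 -1.9687]
Step 6: x=[7.5743 13.8673 17.1172 23.4414] v=[-0.0468 3.6874 -0.8751 -2.7655]
Step 7: x=[7.6359 14.0284 17.6670 22.6690] v=[0.2462 0.6443 2.1992 -3.0897]

Answer: 7.6359 14.0284 17.6670 22.6690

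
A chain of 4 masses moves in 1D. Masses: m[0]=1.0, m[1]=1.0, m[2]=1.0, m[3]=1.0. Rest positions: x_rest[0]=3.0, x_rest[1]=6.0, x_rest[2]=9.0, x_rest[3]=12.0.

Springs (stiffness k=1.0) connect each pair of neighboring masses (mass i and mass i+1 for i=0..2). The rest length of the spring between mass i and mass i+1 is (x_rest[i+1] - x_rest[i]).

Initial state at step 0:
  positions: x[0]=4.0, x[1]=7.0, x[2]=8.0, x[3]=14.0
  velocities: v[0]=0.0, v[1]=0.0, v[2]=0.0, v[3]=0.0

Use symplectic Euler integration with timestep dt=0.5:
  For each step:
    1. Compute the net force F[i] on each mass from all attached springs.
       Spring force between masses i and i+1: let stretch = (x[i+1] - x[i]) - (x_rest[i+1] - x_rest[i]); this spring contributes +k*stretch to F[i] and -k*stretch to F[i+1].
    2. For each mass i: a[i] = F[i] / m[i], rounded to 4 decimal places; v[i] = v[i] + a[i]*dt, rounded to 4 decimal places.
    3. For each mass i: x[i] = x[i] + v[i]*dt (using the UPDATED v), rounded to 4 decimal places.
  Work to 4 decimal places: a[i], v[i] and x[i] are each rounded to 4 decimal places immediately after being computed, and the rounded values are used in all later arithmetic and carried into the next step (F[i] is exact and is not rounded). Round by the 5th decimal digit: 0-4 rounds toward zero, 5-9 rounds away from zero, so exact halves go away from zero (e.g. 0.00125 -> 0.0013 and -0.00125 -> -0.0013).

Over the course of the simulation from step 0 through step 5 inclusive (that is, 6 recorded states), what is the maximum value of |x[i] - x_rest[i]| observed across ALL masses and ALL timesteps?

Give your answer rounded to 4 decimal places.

Answer: 2.5469

Derivation:
Step 0: x=[4.0000 7.0000 8.0000 14.0000] v=[0.0000 0.0000 0.0000 0.0000]
Step 1: x=[4.0000 6.5000 9.2500 13.2500] v=[0.0000 -1.0000 2.5000 -1.5000]
Step 2: x=[3.8750 6.0625 10.8125 12.2500] v=[-0.2500 -0.8750 3.1250 -2.0000]
Step 3: x=[3.5469 6.2657 11.5469 11.6406] v=[-0.6563 0.4063 1.4688 -1.2188]
Step 4: x=[3.1485 7.1095 10.9844 11.7578] v=[-0.7969 1.6875 -1.1250 0.2344]
Step 5: x=[2.9903 7.9318 9.6465 12.4317] v=[-0.3164 1.6445 -2.6758 1.3477]
Max displacement = 2.5469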